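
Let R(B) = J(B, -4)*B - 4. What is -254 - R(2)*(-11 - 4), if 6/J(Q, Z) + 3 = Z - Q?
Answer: -334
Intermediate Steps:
J(Q, Z) = 6/(-3 + Z - Q) (J(Q, Z) = 6/(-3 + (Z - Q)) = 6/(-3 + Z - Q))
R(B) = -4 - 6*B/(7 + B) (R(B) = (-6/(3 + B - 1*(-4)))*B - 4 = (-6/(3 + B + 4))*B - 4 = (-6/(7 + B))*B - 4 = -6*B/(7 + B) - 4 = -4 - 6*B/(7 + B))
-254 - R(2)*(-11 - 4) = -254 - 2*(-14 - 5*2)/(7 + 2)*(-11 - 4) = -254 - 2*(-14 - 10)/9*(-15) = -254 - 2*(⅑)*(-24)*(-15) = -254 - (-16)*(-15)/3 = -254 - 1*80 = -254 - 80 = -334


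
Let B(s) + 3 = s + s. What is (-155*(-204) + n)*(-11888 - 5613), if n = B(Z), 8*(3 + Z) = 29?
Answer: -2213403973/4 ≈ -5.5335e+8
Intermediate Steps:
Z = 5/8 (Z = -3 + (⅛)*29 = -3 + 29/8 = 5/8 ≈ 0.62500)
B(s) = -3 + 2*s (B(s) = -3 + (s + s) = -3 + 2*s)
n = -7/4 (n = -3 + 2*(5/8) = -3 + 5/4 = -7/4 ≈ -1.7500)
(-155*(-204) + n)*(-11888 - 5613) = (-155*(-204) - 7/4)*(-11888 - 5613) = (31620 - 7/4)*(-17501) = (126473/4)*(-17501) = -2213403973/4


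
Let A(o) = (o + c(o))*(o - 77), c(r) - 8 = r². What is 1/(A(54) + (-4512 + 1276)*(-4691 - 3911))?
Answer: 1/27767578 ≈ 3.6013e-8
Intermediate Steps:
c(r) = 8 + r²
A(o) = (-77 + o)*(8 + o + o²) (A(o) = (o + (8 + o²))*(o - 77) = (8 + o + o²)*(-77 + o) = (-77 + o)*(8 + o + o²))
1/(A(54) + (-4512 + 1276)*(-4691 - 3911)) = 1/((-616 + 54³ - 76*54² - 69*54) + (-4512 + 1276)*(-4691 - 3911)) = 1/((-616 + 157464 - 76*2916 - 3726) - 3236*(-8602)) = 1/((-616 + 157464 - 221616 - 3726) + 27836072) = 1/(-68494 + 27836072) = 1/27767578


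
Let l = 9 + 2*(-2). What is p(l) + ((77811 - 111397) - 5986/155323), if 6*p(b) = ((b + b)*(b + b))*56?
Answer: -15215148392/465969 ≈ -32653.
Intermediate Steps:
l = 5 (l = 9 - 4 = 5)
p(b) = 112*b²/3 (p(b) = (((b + b)*(b + b))*56)/6 = (((2*b)*(2*b))*56)/6 = ((4*b²)*56)/6 = (224*b²)/6 = 112*b²/3)
p(l) + ((77811 - 111397) - 5986/155323) = (112/3)*5² + ((77811 - 111397) - 5986/155323) = (112/3)*25 + (-33586 - 5986*1/155323) = 2800/3 + (-33586 - 5986/155323) = 2800/3 - 5216684264/155323 = -15215148392/465969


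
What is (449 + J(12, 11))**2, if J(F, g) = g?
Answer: 211600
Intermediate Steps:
(449 + J(12, 11))**2 = (449 + 11)**2 = 460**2 = 211600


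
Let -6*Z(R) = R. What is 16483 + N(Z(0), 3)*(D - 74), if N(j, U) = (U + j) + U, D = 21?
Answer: 16165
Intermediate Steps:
Z(R) = -R/6
N(j, U) = j + 2*U
16483 + N(Z(0), 3)*(D - 74) = 16483 + (-⅙*0 + 2*3)*(21 - 74) = 16483 + (0 + 6)*(-53) = 16483 + 6*(-53) = 16483 - 318 = 16165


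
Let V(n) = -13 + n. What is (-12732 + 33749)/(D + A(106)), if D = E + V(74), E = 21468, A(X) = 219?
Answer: 21017/21748 ≈ 0.96639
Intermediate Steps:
D = 21529 (D = 21468 + (-13 + 74) = 21468 + 61 = 21529)
(-12732 + 33749)/(D + A(106)) = (-12732 + 33749)/(21529 + 219) = 21017/21748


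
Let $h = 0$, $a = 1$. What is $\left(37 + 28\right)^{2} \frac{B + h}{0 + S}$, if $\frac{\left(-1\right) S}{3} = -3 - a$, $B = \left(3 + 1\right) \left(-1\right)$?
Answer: $- \frac{4225}{3} \approx -1408.3$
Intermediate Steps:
$B = -4$ ($B = 4 \left(-1\right) = -4$)
$S = 12$ ($S = - 3 \left(-3 - 1\right) = \left(-3\right) \left(-4\right) = 12$)
$\left(37 + 28\right)^{2} \frac{B + h}{0 + S} = \left(37 + 28\right)^{2} \frac{-4 + 0}{0 + 12} = 65^{2} \cdot \frac{1}{12} \left(-4\right) = 4225 \cdot \frac{1}{12} \left(-4\right) = 4225 \left(- \frac{1}{3}\right) = - \frac{4225}{3}$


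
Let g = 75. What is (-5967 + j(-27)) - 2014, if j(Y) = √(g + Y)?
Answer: -7981 + 4*√3 ≈ -7974.1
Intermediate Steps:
j(Y) = √(75 + Y)
(-5967 + j(-27)) - 2014 = (-5967 + √(75 - 27)) - 2014 = (-5967 + √48) - 2014 = (-5967 + 4*√3) - 2014 = -7981 + 4*√3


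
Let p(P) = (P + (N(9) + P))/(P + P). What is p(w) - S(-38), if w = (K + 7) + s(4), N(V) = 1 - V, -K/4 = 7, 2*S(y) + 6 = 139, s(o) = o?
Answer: -2219/34 ≈ -65.265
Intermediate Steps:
S(y) = 133/2 (S(y) = -3 + (½)*139 = -3 + 139/2 = 133/2)
K = -28 (K = -4*7 = -28)
w = -17 (w = (-28 + 7) + 4 = -21 + 4 = -17)
p(P) = (-8 + 2*P)/(2*P) (p(P) = (P + ((1 - 1*9) + P))/(P + P) = (P + ((1 - 9) + P))/((2*P)) = (P + (-8 + P))*(1/(2*P)) = (-8 + 2*P)*(1/(2*P)) = (-8 + 2*P)/(2*P))
p(w) - S(-38) = (-4 - 17)/(-17) - 1*133/2 = -1/17*(-21) - 133/2 = 21/17 - 133/2 = -2219/34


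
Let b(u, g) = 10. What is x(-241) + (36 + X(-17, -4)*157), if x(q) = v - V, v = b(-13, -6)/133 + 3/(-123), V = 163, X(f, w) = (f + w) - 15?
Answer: -31512610/5453 ≈ -5778.9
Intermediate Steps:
X(f, w) = -15 + f + w
v = 277/5453 (v = 10/133 + 3/(-123) = 10*(1/133) + 3*(-1/123) = 10/133 - 1/41 = 277/5453 ≈ 0.050798)
x(q) = -888562/5453 (x(q) = 277/5453 - 1*163 = 277/5453 - 163 = -888562/5453)
x(-241) + (36 + X(-17, -4)*157) = -888562/5453 + (36 + (-15 - 17 - 4)*157) = -888562/5453 + (36 - 36*157) = -888562/5453 + (36 - 5652) = -888562/5453 - 5616 = -31512610/5453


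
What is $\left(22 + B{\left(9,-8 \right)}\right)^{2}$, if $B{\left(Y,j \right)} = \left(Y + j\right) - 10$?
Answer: $169$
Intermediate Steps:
$B{\left(Y,j \right)} = -10 + Y + j$
$\left(22 + B{\left(9,-8 \right)}\right)^{2} = \left(22 - 9\right)^{2} = 13^{2} = 169$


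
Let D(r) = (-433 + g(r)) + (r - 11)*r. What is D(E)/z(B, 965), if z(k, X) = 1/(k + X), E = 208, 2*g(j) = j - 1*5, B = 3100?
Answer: 330439785/2 ≈ 1.6522e+8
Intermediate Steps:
g(j) = -5/2 + j/2 (g(j) = (j - 1*5)/2 = (j - 5)/2 = (-5 + j)/2 = -5/2 + j/2)
D(r) = -871/2 + r/2 + r*(-11 + r) (D(r) = (-433 + (-5/2 + r/2)) + (r - 11)*r = (-871/2 + r/2) + (-11 + r)*r = (-871/2 + r/2) + r*(-11 + r) = -871/2 + r/2 + r*(-11 + r))
z(k, X) = 1/(X + k)
D(E)/z(B, 965) = (-871/2 + 208² - 21/2*208)/(1/(965 + 3100)) = (-871/2 + 43264 - 2184)/(1/4065) = 81289/(2*(1/4065)) = (81289/2)*4065 = 330439785/2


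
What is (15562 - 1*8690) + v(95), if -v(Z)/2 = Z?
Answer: 6682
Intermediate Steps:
v(Z) = -2*Z
(15562 - 1*8690) + v(95) = (15562 - 1*8690) - 2*95 = (15562 - 8690) - 190 = 6872 - 190 = 6682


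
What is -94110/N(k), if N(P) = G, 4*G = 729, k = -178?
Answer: -125480/243 ≈ -516.38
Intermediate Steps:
G = 729/4 (G = (¼)*729 = 729/4 ≈ 182.25)
N(P) = 729/4
-94110/N(k) = -94110/729/4 = -94110*4/729 = -125480/243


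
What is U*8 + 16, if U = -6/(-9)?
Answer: 64/3 ≈ 21.333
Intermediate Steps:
U = ⅔ (U = -6*(-⅑) = ⅔ ≈ 0.66667)
U*8 + 16 = (⅔)*8 + 16 = 16/3 + 16 = 64/3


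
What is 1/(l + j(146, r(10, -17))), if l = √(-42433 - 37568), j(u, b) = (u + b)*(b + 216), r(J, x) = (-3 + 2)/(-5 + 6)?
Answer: 31175/971960626 - 3*I*√8889/971960626 ≈ 3.2074e-5 - 2.91e-7*I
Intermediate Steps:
r(J, x) = -1 (r(J, x) = -1/1 = -1*1 = -1)
j(u, b) = (216 + b)*(b + u) (j(u, b) = (b + u)*(216 + b) = (216 + b)*(b + u))
l = 3*I*√8889 (l = √(-80001) = 3*I*√8889 ≈ 282.84*I)
1/(l + j(146, r(10, -17))) = 1/(3*I*√8889 + ((-1)² + 216*(-1) + 216*146 - 1*146)) = 1/(3*I*√8889 + (1 - 216 + 31536 - 146)) = 1/(3*I*√8889 + 31175) = 1/(31175 + 3*I*√8889)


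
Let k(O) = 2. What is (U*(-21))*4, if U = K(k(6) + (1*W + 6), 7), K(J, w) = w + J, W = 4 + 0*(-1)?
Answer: -1596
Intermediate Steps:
W = 4 (W = 4 + 0 = 4)
K(J, w) = J + w
U = 19 (U = (2 + (1*4 + 6)) + 7 = (2 + (4 + 6)) + 7 = (2 + 10) + 7 = 12 + 7 = 19)
(U*(-21))*4 = (19*(-21))*4 = -399*4 = -1596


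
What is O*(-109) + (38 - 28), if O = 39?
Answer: -4241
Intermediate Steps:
O*(-109) + (38 - 28) = 39*(-109) + (38 - 28) = -4251 + 10 = -4241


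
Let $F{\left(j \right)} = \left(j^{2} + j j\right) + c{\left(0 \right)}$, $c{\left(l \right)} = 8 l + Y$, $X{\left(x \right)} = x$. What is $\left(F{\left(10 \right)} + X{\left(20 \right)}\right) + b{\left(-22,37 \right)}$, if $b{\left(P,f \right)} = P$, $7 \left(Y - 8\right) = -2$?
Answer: $\frac{1440}{7} \approx 205.71$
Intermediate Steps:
$Y = \frac{54}{7}$ ($Y = 8 + \frac{1}{7} \left(-2\right) = 8 - \frac{2}{7} = \frac{54}{7} \approx 7.7143$)
$c{\left(l \right)} = \frac{54}{7} + 8 l$ ($c{\left(l \right)} = 8 l + \frac{54}{7} = \frac{54}{7} + 8 l$)
$F{\left(j \right)} = \frac{54}{7} + 2 j^{2}$ ($F{\left(j \right)} = \left(j^{2} + j j\right) + \left(\frac{54}{7} + 8 \cdot 0\right) = \left(j^{2} + j^{2}\right) + \left(\frac{54}{7} + 0\right) = 2 j^{2} + \frac{54}{7} = \frac{54}{7} + 2 j^{2}$)
$\left(F{\left(10 \right)} + X{\left(20 \right)}\right) + b{\left(-22,37 \right)} = \left(\left(\frac{54}{7} + 2 \cdot 10^{2}\right) + 20\right) - 22 = \left(\left(\frac{54}{7} + 2 \cdot 100\right) + 20\right) - 22 = \left(\left(\frac{54}{7} + 200\right) + 20\right) - 22 = \left(\frac{1454}{7} + 20\right) - 22 = \frac{1594}{7} - 22 = \frac{1440}{7}$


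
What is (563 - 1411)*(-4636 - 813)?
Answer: 4620752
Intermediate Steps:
(563 - 1411)*(-4636 - 813) = -848*(-5449) = 4620752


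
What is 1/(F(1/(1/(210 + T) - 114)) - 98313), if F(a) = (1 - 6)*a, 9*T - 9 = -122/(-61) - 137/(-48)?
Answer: -10417458/1024171091429 ≈ -1.0172e-5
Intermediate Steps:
T = 665/432 (T = 1 + (-122/(-61) - 137/(-48))/9 = 1 + (-122*(-1/61) - 137*(-1/48))/9 = 1 + (2 + 137/48)/9 = 1 + (⅑)*(233/48) = 1 + 233/432 = 665/432 ≈ 1.5394)
F(a) = -5*a
1/(F(1/(1/(210 + T) - 114)) - 98313) = 1/(-5/(1/(210 + 665/432) - 114) - 98313) = 1/(-5/(1/(91385/432) - 114) - 98313) = 1/(-5/(432/91385 - 114) - 98313) = 1/(-5/(-10417458/91385) - 98313) = 1/(-5*(-91385/10417458) - 98313) = 1/(456925/10417458 - 98313) = 1/(-1024171091429/10417458) = -10417458/1024171091429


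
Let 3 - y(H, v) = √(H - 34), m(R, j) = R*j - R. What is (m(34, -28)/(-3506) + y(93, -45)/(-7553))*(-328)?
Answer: -1219625360/13240409 - 328*√59/7553 ≈ -92.447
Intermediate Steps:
m(R, j) = -R + R*j
y(H, v) = 3 - √(-34 + H) (y(H, v) = 3 - √(H - 34) = 3 - √(-34 + H))
(m(34, -28)/(-3506) + y(93, -45)/(-7553))*(-328) = ((34*(-1 - 28))/(-3506) + (3 - √(-34 + 93))/(-7553))*(-328) = ((34*(-29))*(-1/3506) + (3 - √59)*(-1/7553))*(-328) = (-986*(-1/3506) + (-3/7553 + √59/7553))*(-328) = (493/1753 + (-3/7553 + √59/7553))*(-328) = (3718370/13240409 + √59/7553)*(-328) = -1219625360/13240409 - 328*√59/7553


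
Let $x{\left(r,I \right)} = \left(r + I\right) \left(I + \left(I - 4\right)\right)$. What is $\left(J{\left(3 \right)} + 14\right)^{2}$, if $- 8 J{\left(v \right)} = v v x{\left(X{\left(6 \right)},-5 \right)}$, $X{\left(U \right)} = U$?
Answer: $\frac{14161}{16} \approx 885.06$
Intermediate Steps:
$x{\left(r,I \right)} = \left(-4 + 2 I\right) \left(I + r\right)$ ($x{\left(r,I \right)} = \left(I + r\right) \left(I + \left(-4 + I\right)\right) = \left(I + r\right) \left(-4 + 2 I\right) = \left(-4 + 2 I\right) \left(I + r\right)$)
$J{\left(v \right)} = \frac{7 v^{2}}{4}$ ($J{\left(v \right)} = - \frac{v v \left(\left(-4\right) \left(-5\right) - 24 + 2 \left(-5\right)^{2} + 2 \left(-5\right) 6\right)}{8} = - \frac{v^{2} \left(20 - 24 + 2 \cdot 25 - 60\right)}{8} = - \frac{v^{2} \left(20 - 24 + 50 - 60\right)}{8} = - \frac{v^{2} \left(-14\right)}{8} = - \frac{\left(-14\right) v^{2}}{8} = \frac{7 v^{2}}{4}$)
$\left(J{\left(3 \right)} + 14\right)^{2} = \left(\frac{7 \cdot 3^{2}}{4} + 14\right)^{2} = \left(\frac{7}{4} \cdot 9 + 14\right)^{2} = \left(\frac{63}{4} + 14\right)^{2} = \left(\frac{119}{4}\right)^{2} = \frac{14161}{16}$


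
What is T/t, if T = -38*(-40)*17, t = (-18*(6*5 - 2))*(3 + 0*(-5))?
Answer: -3230/189 ≈ -17.090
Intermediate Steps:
t = -1512 (t = (-18*(30 - 2))*(3 + 0) = -18*28*3 = -504*3 = -1512)
T = 25840 (T = 1520*17 = 25840)
T/t = 25840/(-1512) = 25840*(-1/1512) = -3230/189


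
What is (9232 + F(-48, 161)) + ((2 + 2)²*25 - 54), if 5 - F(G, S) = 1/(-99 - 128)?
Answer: 2175342/227 ≈ 9583.0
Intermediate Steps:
F(G, S) = 1136/227 (F(G, S) = 5 - 1/(-99 - 128) = 5 - 1/(-227) = 5 - 1*(-1/227) = 5 + 1/227 = 1136/227)
(9232 + F(-48, 161)) + ((2 + 2)²*25 - 54) = (9232 + 1136/227) + ((2 + 2)²*25 - 54) = 2096800/227 + (4²*25 - 54) = 2096800/227 + (16*25 - 54) = 2096800/227 + (400 - 54) = 2096800/227 + 346 = 2175342/227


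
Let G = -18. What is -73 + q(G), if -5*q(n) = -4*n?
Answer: -437/5 ≈ -87.400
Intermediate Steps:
q(n) = 4*n/5 (q(n) = -(-4)*n/5 = 4*n/5)
-73 + q(G) = -73 + (⅘)*(-18) = -73 - 72/5 = -437/5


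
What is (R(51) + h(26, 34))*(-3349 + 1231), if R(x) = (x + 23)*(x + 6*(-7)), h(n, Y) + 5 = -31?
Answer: -1334340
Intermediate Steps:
h(n, Y) = -36 (h(n, Y) = -5 - 31 = -36)
R(x) = (-42 + x)*(23 + x) (R(x) = (23 + x)*(x - 42) = (23 + x)*(-42 + x) = (-42 + x)*(23 + x))
(R(51) + h(26, 34))*(-3349 + 1231) = ((-966 + 51² - 19*51) - 36)*(-3349 + 1231) = ((-966 + 2601 - 969) - 36)*(-2118) = (666 - 36)*(-2118) = 630*(-2118) = -1334340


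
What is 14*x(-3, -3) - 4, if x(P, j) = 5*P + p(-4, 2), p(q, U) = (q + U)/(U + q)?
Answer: -200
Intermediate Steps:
p(q, U) = 1 (p(q, U) = (U + q)/(U + q) = 1)
x(P, j) = 1 + 5*P (x(P, j) = 5*P + 1 = 1 + 5*P)
14*x(-3, -3) - 4 = 14*(1 + 5*(-3)) - 4 = 14*(1 - 15) - 4 = 14*(-14) - 4 = -196 - 4 = -200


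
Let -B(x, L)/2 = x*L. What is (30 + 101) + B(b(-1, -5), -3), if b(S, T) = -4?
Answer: 107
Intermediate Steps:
B(x, L) = -2*L*x (B(x, L) = -2*x*L = -2*L*x)
(30 + 101) + B(b(-1, -5), -3) = (30 + 101) - 2*(-3)*(-4) = 131 - 24 = 107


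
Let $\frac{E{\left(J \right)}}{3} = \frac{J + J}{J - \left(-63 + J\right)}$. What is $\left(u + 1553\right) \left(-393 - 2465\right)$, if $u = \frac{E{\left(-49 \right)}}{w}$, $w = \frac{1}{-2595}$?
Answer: $-39048854$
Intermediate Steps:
$w = - \frac{1}{2595} \approx -0.00038536$
$E{\left(J \right)} = \frac{2 J}{21}$ ($E{\left(J \right)} = 3 \frac{J + J}{J - \left(-63 + J\right)} = 3 \frac{2 J}{63} = \frac{2 J}{21}$)
$u = 12110$ ($u = \frac{\frac{2}{21} \left(-49\right)}{- \frac{1}{2595}} = \left(- \frac{14}{3}\right) \left(-2595\right) = 12110$)
$\left(u + 1553\right) \left(-393 - 2465\right) = \left(12110 + 1553\right) \left(-393 - 2465\right) = 13663 \left(-2858\right) = -39048854$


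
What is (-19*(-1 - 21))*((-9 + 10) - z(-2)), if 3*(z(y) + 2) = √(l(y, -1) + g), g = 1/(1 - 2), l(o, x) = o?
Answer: 1254 - 418*I*√3/3 ≈ 1254.0 - 241.33*I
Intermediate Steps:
g = -1 (g = 1/(-1) = -1)
z(y) = -2 + √(-1 + y)/3 (z(y) = -2 + √(y - 1)/3 = -2 + √(-1 + y)/3)
(-19*(-1 - 21))*((-9 + 10) - z(-2)) = (-19*(-1 - 21))*((-9 + 10) - (-2 + √(-1 - 2)/3)) = (-19*(-22))*(1 - (-2 + √(-3)/3)) = 418*(1 - (-2 + (I*√3)/3)) = 418*(1 - (-2 + I*√3/3)) = 418*(1 + (2 - I*√3/3)) = 418*(3 - I*√3/3) = 1254 - 418*I*√3/3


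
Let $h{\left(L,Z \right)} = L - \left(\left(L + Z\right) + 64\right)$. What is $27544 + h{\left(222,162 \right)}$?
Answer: $27318$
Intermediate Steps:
$h{\left(L,Z \right)} = -64 - Z$ ($h{\left(L,Z \right)} = L - \left(64 + L + Z\right) = -64 - Z$)
$27544 + h{\left(222,162 \right)} = 27544 - 226 = 27318$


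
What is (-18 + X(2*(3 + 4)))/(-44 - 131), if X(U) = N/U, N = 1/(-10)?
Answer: 2521/24500 ≈ 0.10290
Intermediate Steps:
N = -1/10 ≈ -0.10000
X(U) = -1/(10*U)
(-18 + X(2*(3 + 4)))/(-44 - 131) = (-18 - 1/(2*(3 + 4))/10)/(-44 - 131) = (-18 - 1/(10*(2*7)))/(-175) = (-18 - 1/10/14)*(-1/175) = (-18 - 1/10*1/14)*(-1/175) = (-18 - 1/140)*(-1/175) = -2521/140*(-1/175) = 2521/24500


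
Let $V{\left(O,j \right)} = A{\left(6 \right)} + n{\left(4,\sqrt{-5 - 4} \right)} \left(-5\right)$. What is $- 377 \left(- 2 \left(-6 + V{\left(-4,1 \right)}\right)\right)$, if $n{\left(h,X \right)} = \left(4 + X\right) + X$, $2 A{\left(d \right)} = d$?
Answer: $-17342 - 22620 i \approx -17342.0 - 22620.0 i$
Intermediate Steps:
$A{\left(d \right)} = \frac{d}{2}$
$n{\left(h,X \right)} = 4 + 2 X$
$V{\left(O,j \right)} = -17 - 30 i$ ($V{\left(O,j \right)} = \frac{1}{2} \cdot 6 + \left(4 + 2 \sqrt{-5 - 4}\right) \left(-5\right) = 3 + \left(4 + 2 \sqrt{-9}\right) \left(-5\right) = 3 + \left(4 + 2 \cdot 3 i\right) \left(-5\right) = 3 + \left(4 + 6 i\right) \left(-5\right) = 3 - \left(20 + 30 i\right) = -17 - 30 i$)
$- 377 \left(- 2 \left(-6 + V{\left(-4,1 \right)}\right)\right) = - 377 \left(- 2 \left(-6 - \left(17 + 30 i\right)\right)\right) = - 377 \left(- 2 \left(-23 - 30 i\right)\right) = - 377 \left(46 + 60 i\right) = -17342 - 22620 i$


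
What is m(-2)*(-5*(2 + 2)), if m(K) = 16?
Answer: -320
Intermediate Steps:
m(-2)*(-5*(2 + 2)) = 16*(-5*(2 + 2)) = 16*(-5*4) = 16*(-20) = -320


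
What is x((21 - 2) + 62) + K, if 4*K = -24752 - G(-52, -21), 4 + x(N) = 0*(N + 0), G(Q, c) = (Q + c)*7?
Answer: -24257/4 ≈ -6064.3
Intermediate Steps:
G(Q, c) = 7*Q + 7*c
x(N) = -4 (x(N) = -4 + 0*(N + 0) = -4 + 0*N = -4 + 0 = -4)
K = -24241/4 (K = (-24752 - (7*(-52) + 7*(-21)))/4 = (-24752 - (-364 - 147))/4 = (-24752 - 1*(-511))/4 = (-24752 + 511)/4 = (¼)*(-24241) = -24241/4 ≈ -6060.3)
x((21 - 2) + 62) + K = -4 - 24241/4 = -24257/4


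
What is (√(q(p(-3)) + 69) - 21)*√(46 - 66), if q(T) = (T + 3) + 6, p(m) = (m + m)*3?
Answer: I*√5*(-42 + 4*√15) ≈ -59.274*I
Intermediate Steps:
p(m) = 6*m (p(m) = (2*m)*3 = 6*m)
q(T) = 9 + T (q(T) = (3 + T) + 6 = 9 + T)
(√(q(p(-3)) + 69) - 21)*√(46 - 66) = (√((9 + 6*(-3)) + 69) - 21)*√(46 - 66) = (√((9 - 18) + 69) - 21)*√(-20) = (√(-9 + 69) - 21)*(2*I*√5) = (√60 - 21)*(2*I*√5) = (2*√15 - 21)*(2*I*√5) = (-21 + 2*√15)*(2*I*√5) = 2*I*√5*(-21 + 2*√15)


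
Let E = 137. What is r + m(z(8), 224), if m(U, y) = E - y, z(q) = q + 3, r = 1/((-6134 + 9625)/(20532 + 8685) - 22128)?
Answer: -56246424012/646510285 ≈ -87.000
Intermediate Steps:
r = -29217/646510285 (r = 1/(3491/29217 - 22128) = 1/(-646510285/29217) = -29217/646510285 ≈ -4.5192e-5)
z(q) = 3 + q
m(U, y) = 137 - y
r + m(z(8), 224) = -29217/646510285 + (137 - 1*224) = -29217/646510285 + (137 - 224) = -29217/646510285 - 87 = -56246424012/646510285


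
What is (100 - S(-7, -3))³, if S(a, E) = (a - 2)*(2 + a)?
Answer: 166375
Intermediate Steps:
S(a, E) = (-2 + a)*(2 + a)
(100 - S(-7, -3))³ = (100 - (-4 + (-7)²))³ = (100 - (-4 + 49))³ = (100 - 1*45)³ = (100 - 45)³ = 55³ = 166375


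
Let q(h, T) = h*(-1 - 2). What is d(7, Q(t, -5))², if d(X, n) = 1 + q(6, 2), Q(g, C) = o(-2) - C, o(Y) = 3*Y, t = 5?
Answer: 289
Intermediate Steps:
Q(g, C) = -6 - C (Q(g, C) = 3*(-2) - C = -6 - C)
q(h, T) = -3*h (q(h, T) = h*(-3) = -3*h)
d(X, n) = -17 (d(X, n) = 1 - 3*6 = 1 - 18 = -17)
d(7, Q(t, -5))² = (-17)² = 289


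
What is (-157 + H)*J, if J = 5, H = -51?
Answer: -1040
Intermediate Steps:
(-157 + H)*J = (-157 - 51)*5 = -208*5 = -1040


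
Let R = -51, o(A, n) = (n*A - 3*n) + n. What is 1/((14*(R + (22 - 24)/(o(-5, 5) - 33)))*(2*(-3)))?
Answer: 17/72786 ≈ 0.00023356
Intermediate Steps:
o(A, n) = -2*n + A*n (o(A, n) = (A*n - 3*n) + n = (-3*n + A*n) + n = -2*n + A*n)
1/((14*(R + (22 - 24)/(o(-5, 5) - 33)))*(2*(-3))) = 1/((14*(-51 + (22 - 24)/(5*(-2 - 5) - 33)))*(2*(-3))) = 1/((14*(-51 - 2/(5*(-7) - 33)))*(-6)) = 1/((14*(-51 - 2/(-35 - 33)))*(-6)) = 1/((14*(-51 - 2/(-68)))*(-6)) = 1/((14*(-51 - 2*(-1/68)))*(-6)) = 1/((14*(-51 + 1/34))*(-6)) = 1/((14*(-1733/34))*(-6)) = 1/(-12131/17*(-6)) = 1/(72786/17) = 17/72786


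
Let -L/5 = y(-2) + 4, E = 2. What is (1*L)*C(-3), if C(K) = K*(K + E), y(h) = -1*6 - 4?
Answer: 90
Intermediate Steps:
y(h) = -10 (y(h) = -6 - 4 = -10)
C(K) = K*(2 + K) (C(K) = K*(K + 2) = K*(2 + K))
L = 30 (L = -5*(-10 + 4) = -5*(-6) = 30)
(1*L)*C(-3) = (1*30)*(-3*(2 - 3)) = 30*(-3*(-1)) = 30*3 = 90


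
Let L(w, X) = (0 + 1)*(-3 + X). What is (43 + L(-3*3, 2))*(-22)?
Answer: -924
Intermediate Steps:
L(w, X) = -3 + X (L(w, X) = 1*(-3 + X) = -3 + X)
(43 + L(-3*3, 2))*(-22) = (43 + (-3 + 2))*(-22) = (43 - 1)*(-22) = 42*(-22) = -924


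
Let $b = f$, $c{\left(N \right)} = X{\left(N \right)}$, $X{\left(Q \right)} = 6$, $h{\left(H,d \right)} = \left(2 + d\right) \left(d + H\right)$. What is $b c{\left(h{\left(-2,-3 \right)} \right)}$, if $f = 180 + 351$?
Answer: $3186$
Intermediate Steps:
$f = 531$
$h{\left(H,d \right)} = \left(2 + d\right) \left(H + d\right)$
$c{\left(N \right)} = 6$
$b = 531$
$b c{\left(h{\left(-2,-3 \right)} \right)} = 531 \cdot 6 = 3186$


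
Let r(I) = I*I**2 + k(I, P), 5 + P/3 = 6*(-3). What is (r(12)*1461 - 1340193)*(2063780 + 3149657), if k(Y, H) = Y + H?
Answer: 5740713591306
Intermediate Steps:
P = -69 (P = -15 + 3*(6*(-3)) = -15 + 3*(-18) = -15 - 54 = -69)
k(Y, H) = H + Y
r(I) = -69 + I + I**3 (r(I) = I*I**2 + (-69 + I) = I**3 + (-69 + I) = -69 + I + I**3)
(r(12)*1461 - 1340193)*(2063780 + 3149657) = ((-69 + 12 + 12**3)*1461 - 1340193)*(2063780 + 3149657) = ((-69 + 12 + 1728)*1461 - 1340193)*5213437 = (1671*1461 - 1340193)*5213437 = (2441331 - 1340193)*5213437 = 1101138*5213437 = 5740713591306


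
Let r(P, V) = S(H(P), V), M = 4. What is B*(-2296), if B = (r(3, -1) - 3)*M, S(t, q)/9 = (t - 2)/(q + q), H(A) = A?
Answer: 68880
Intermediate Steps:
S(t, q) = 9*(-2 + t)/(2*q) (S(t, q) = 9*((t - 2)/(q + q)) = 9*((-2 + t)/((2*q))) = 9*((-2 + t)*(1/(2*q))) = 9*((-2 + t)/(2*q)) = 9*(-2 + t)/(2*q))
r(P, V) = 9*(-2 + P)/(2*V)
B = -30 (B = ((9/2)*(-2 + 3)/(-1) - 3)*4 = ((9/2)*(-1)*1 - 3)*4 = (-9/2 - 3)*4 = -15/2*4 = -30)
B*(-2296) = -30*(-2296) = 68880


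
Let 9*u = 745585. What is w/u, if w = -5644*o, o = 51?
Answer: -2590596/745585 ≈ -3.4746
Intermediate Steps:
w = -287844 (w = -5644*51 = -287844)
u = 745585/9 (u = (1/9)*745585 = 745585/9 ≈ 82843.)
w/u = -287844/745585/9 = -287844*9/745585 = -2590596/745585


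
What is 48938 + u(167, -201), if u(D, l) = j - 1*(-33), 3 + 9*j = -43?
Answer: 440693/9 ≈ 48966.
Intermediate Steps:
j = -46/9 (j = -1/3 + (1/9)*(-43) = -1/3 - 43/9 = -46/9 ≈ -5.1111)
u(D, l) = 251/9 (u(D, l) = -46/9 - 1*(-33) = -46/9 + 33 = 251/9)
48938 + u(167, -201) = 48938 + 251/9 = 440693/9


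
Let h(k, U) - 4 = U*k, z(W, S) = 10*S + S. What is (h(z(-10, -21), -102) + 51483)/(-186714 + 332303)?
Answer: 75049/145589 ≈ 0.51549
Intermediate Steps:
z(W, S) = 11*S
h(k, U) = 4 + U*k
(h(z(-10, -21), -102) + 51483)/(-186714 + 332303) = ((4 - 1122*(-21)) + 51483)/(-186714 + 332303) = ((4 - 102*(-231)) + 51483)/145589 = ((4 + 23562) + 51483)*(1/145589) = (23566 + 51483)*(1/145589) = 75049*(1/145589) = 75049/145589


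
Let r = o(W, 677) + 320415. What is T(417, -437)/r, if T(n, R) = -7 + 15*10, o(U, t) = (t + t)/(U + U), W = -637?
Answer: 91091/204103678 ≈ 0.00044630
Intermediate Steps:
o(U, t) = t/U (o(U, t) = (2*t)/((2*U)) = (2*t)*(1/(2*U)) = t/U)
T(n, R) = 143 (T(n, R) = -7 + 150 = 143)
r = 204103678/637 (r = 677/(-637) + 320415 = 677*(-1/637) + 320415 = -677/637 + 320415 = 204103678/637 ≈ 3.2041e+5)
T(417, -437)/r = 143/(204103678/637) = 143*(637/204103678) = 91091/204103678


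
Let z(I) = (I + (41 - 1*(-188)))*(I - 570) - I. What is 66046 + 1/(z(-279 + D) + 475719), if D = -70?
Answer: 38725940009/586348 ≈ 66046.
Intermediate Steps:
z(I) = -I + (-570 + I)*(229 + I) (z(I) = (I + (41 + 188))*(-570 + I) - I = (I + 229)*(-570 + I) - I = (229 + I)*(-570 + I) - I = (-570 + I)*(229 + I) - I = -I + (-570 + I)*(229 + I))
66046 + 1/(z(-279 + D) + 475719) = 66046 + 1/((-130530 + (-279 - 70)² - 342*(-279 - 70)) + 475719) = 66046 + 1/((-130530 + (-349)² - 342*(-349)) + 475719) = 66046 + 1/((-130530 + 121801 + 119358) + 475719) = 66046 + 1/(110629 + 475719) = 66046 + 1/586348 = 38725940009/586348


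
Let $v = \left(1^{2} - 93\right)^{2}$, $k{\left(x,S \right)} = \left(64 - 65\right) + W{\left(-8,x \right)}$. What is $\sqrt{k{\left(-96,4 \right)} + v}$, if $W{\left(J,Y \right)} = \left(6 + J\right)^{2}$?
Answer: $\sqrt{8467} \approx 92.016$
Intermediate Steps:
$k{\left(x,S \right)} = 3$ ($k{\left(x,S \right)} = \left(64 - 65\right) + \left(6 - 8\right)^{2} = -1 + \left(-2\right)^{2} = -1 + 4 = 3$)
$v = 8464$ ($v = \left(1 - 93\right)^{2} = \left(-92\right)^{2} = 8464$)
$\sqrt{k{\left(-96,4 \right)} + v} = \sqrt{3 + 8464} = \sqrt{8467}$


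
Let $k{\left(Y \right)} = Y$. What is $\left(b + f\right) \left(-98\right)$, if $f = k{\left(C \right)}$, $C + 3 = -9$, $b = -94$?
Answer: $10388$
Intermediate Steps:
$C = -12$ ($C = -3 - 9 = -12$)
$f = -12$
$\left(b + f\right) \left(-98\right) = \left(-94 - 12\right) \left(-98\right) = \left(-106\right) \left(-98\right) = 10388$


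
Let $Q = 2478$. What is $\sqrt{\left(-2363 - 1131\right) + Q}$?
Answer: $2 i \sqrt{254} \approx 31.875 i$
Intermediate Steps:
$\sqrt{\left(-2363 - 1131\right) + Q} = \sqrt{\left(-2363 - 1131\right) + 2478} = \sqrt{-3494 + 2478} = \sqrt{-1016} = 2 i \sqrt{254}$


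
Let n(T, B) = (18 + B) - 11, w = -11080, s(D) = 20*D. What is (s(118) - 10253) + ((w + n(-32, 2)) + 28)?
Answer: -18936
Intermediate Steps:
n(T, B) = 7 + B
(s(118) - 10253) + ((w + n(-32, 2)) + 28) = (20*118 - 10253) + ((-11080 + (7 + 2)) + 28) = (2360 - 10253) + ((-11080 + 9) + 28) = -7893 + (-11071 + 28) = -7893 - 11043 = -18936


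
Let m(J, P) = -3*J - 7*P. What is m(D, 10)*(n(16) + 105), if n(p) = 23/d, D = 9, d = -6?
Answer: -58879/6 ≈ -9813.2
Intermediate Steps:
m(J, P) = -7*P - 3*J
n(p) = -23/6 (n(p) = 23/(-6) = 23*(-⅙) = -23/6)
m(D, 10)*(n(16) + 105) = (-7*10 - 3*9)*(-23/6 + 105) = (-70 - 27)*(607/6) = -97*607/6 = -58879/6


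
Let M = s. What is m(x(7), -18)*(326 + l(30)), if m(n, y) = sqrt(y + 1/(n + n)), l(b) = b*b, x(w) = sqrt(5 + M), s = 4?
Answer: 613*I*sqrt(642)/3 ≈ 5177.3*I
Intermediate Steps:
M = 4
x(w) = 3 (x(w) = sqrt(5 + 4) = sqrt(9) = 3)
l(b) = b**2
m(n, y) = sqrt(y + 1/(2*n))
m(x(7), -18)*(326 + l(30)) = (sqrt(2/3 + 4*(-18))/2)*(326 + 30**2) = (sqrt(2*(1/3) - 72)/2)*(326 + 900) = (sqrt(2/3 - 72)/2)*1226 = (sqrt(-214/3)/2)*1226 = ((I*sqrt(642)/3)/2)*1226 = (I*sqrt(642)/6)*1226 = 613*I*sqrt(642)/3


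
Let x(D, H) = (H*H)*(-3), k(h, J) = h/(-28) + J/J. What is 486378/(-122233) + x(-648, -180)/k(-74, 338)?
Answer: -55453157226/2077961 ≈ -26686.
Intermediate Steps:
k(h, J) = 1 - h/28 (k(h, J) = h*(-1/28) + 1 = -h/28 + 1 = 1 - h/28)
x(D, H) = -3*H**2 (x(D, H) = H**2*(-3) = -3*H**2)
486378/(-122233) + x(-648, -180)/k(-74, 338) = 486378/(-122233) + (-3*(-180)**2)/(1 - 1/28*(-74)) = 486378*(-1/122233) + (-3*32400)/(1 + 37/14) = -486378/122233 - 97200/51/14 = -486378/122233 - 97200*14/51 = -486378/122233 - 453600/17 = -55453157226/2077961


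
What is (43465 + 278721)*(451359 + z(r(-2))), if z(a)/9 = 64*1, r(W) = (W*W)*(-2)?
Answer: 145607129910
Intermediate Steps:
r(W) = -2*W² (r(W) = W²*(-2) = -2*W²)
z(a) = 576 (z(a) = 9*(64*1) = 9*64 = 576)
(43465 + 278721)*(451359 + z(r(-2))) = (43465 + 278721)*(451359 + 576) = 322186*451935 = 145607129910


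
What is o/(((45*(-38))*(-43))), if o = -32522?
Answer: -16261/36765 ≈ -0.44230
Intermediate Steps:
o/(((45*(-38))*(-43))) = -32522/((45*(-38))*(-43)) = -32522/((-1710*(-43))) = -32522/73530 = -32522*1/73530 = -16261/36765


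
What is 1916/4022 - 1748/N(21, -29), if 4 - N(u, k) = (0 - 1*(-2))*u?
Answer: 93464/2011 ≈ 46.476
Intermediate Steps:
N(u, k) = 4 - 2*u (N(u, k) = 4 - (0 - 1*(-2))*u = 4 - (0 + 2)*u = 4 - 2*u)
1916/4022 - 1748/N(21, -29) = 1916/4022 - 1748/(4 - 2*21) = 1916*(1/4022) - 1748/(4 - 42) = 958/2011 - 1748/(-38) = 958/2011 - 1748*(-1/38) = 958/2011 + 46 = 93464/2011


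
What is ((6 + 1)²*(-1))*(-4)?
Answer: 196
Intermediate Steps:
((6 + 1)²*(-1))*(-4) = (7²*(-1))*(-4) = (49*(-1))*(-4) = -49*(-4) = 196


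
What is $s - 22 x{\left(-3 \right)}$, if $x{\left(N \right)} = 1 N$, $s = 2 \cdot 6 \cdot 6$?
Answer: $138$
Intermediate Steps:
$s = 72$ ($s = 12 \cdot 6 = 72$)
$x{\left(N \right)} = N$
$s - 22 x{\left(-3 \right)} = 72 - -66 = 72 + 66 = 138$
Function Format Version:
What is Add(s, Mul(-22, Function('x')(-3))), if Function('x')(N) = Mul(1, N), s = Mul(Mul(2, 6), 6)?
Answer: 138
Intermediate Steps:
s = 72 (s = Mul(12, 6) = 72)
Function('x')(N) = N
Add(s, Mul(-22, Function('x')(-3))) = Add(72, Mul(-22, -3)) = Add(72, 66) = 138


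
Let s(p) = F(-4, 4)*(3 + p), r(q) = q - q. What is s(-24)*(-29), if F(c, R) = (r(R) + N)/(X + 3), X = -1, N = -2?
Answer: -609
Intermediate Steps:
r(q) = 0
F(c, R) = -1 (F(c, R) = (0 - 2)/(-1 + 3) = -2/2 = -2*½ = -1)
s(p) = -3 - p (s(p) = -(3 + p) = -3 - p)
s(-24)*(-29) = (-3 - 1*(-24))*(-29) = (-3 + 24)*(-29) = 21*(-29) = -609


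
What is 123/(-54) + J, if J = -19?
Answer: -383/18 ≈ -21.278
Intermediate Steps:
123/(-54) + J = 123/(-54) - 19 = -1/54*123 - 19 = -41/18 - 19 = -383/18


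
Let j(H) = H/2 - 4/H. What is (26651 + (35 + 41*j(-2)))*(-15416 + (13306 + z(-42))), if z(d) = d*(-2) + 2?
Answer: -54095448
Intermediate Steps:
z(d) = 2 - 2*d (z(d) = -2*d + 2 = 2 - 2*d)
j(H) = H/2 - 4/H (j(H) = H*(½) - 4/H = H/2 - 4/H)
(26651 + (35 + 41*j(-2)))*(-15416 + (13306 + z(-42))) = (26651 + (35 + 41*((½)*(-2) - 4/(-2))))*(-15416 + (13306 + (2 - 2*(-42)))) = (26651 + (35 + 41*(-1 - 4*(-½))))*(-15416 + (13306 + (2 + 84))) = (26651 + (35 + 41*(-1 + 2)))*(-15416 + (13306 + 86)) = (26651 + (35 + 41*1))*(-15416 + 13392) = (26651 + (35 + 41))*(-2024) = (26651 + 76)*(-2024) = 26727*(-2024) = -54095448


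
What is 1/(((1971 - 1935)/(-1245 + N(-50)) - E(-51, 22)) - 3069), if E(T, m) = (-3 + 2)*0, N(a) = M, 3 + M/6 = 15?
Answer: -391/1199991 ≈ -0.00032584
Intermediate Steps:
M = 72 (M = -18 + 6*15 = -18 + 90 = 72)
N(a) = 72
E(T, m) = 0 (E(T, m) = -1*0 = 0)
1/(((1971 - 1935)/(-1245 + N(-50)) - E(-51, 22)) - 3069) = 1/(((1971 - 1935)/(-1245 + 72) - 1*0) - 3069) = 1/((36/(-1173) + 0) - 3069) = 1/((36*(-1/1173) + 0) - 3069) = 1/((-12/391 + 0) - 3069) = 1/(-12/391 - 3069) = 1/(-1199991/391) = -391/1199991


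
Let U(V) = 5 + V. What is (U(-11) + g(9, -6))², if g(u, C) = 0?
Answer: 36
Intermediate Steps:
(U(-11) + g(9, -6))² = ((5 - 11) + 0)² = (-6 + 0)² = (-6)² = 36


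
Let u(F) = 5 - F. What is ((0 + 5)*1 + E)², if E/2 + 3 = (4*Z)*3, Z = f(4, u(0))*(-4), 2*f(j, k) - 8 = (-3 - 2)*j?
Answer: 330625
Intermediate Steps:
f(j, k) = 4 - 5*j/2 (f(j, k) = 4 + ((-3 - 2)*j)/2 = 4 + (-5*j)/2 = 4 - 5*j/2)
Z = 24 (Z = (4 - 5/2*4)*(-4) = (4 - 10)*(-4) = -6*(-4) = 24)
E = 570 (E = -6 + 2*((4*24)*3) = -6 + 2*(96*3) = -6 + 2*288 = -6 + 576 = 570)
((0 + 5)*1 + E)² = ((0 + 5)*1 + 570)² = (5*1 + 570)² = (5 + 570)² = 575² = 330625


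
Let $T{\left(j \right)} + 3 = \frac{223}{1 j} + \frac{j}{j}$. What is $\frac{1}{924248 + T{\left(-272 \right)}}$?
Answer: $\frac{272}{251394689} \approx 1.082 \cdot 10^{-6}$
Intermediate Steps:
$T{\left(j \right)} = -2 + \frac{223}{j}$ ($T{\left(j \right)} = -3 + \left(\frac{223}{1 j} + \frac{j}{j}\right) = -3 + \left(\frac{223}{j} + 1\right) = -3 + \left(1 + \frac{223}{j}\right) = -2 + \frac{223}{j}$)
$\frac{1}{924248 + T{\left(-272 \right)}} = \frac{1}{924248 - \left(2 - \frac{223}{-272}\right)} = \frac{1}{924248 + \left(-2 + 223 \left(- \frac{1}{272}\right)\right)} = \frac{1}{924248 - \frac{767}{272}} = \frac{1}{\frac{251394689}{272}} = \frac{272}{251394689}$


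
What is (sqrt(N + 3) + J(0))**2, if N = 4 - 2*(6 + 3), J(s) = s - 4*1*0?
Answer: -11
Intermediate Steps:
J(s) = s (J(s) = s - 4*0 = s + 0 = s)
N = -14 (N = 4 - 2*9 = 4 - 18 = -14)
(sqrt(N + 3) + J(0))**2 = (sqrt(-14 + 3) + 0)**2 = (sqrt(-11) + 0)**2 = (I*sqrt(11) + 0)**2 = (I*sqrt(11))**2 = -11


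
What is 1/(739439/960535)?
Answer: 960535/739439 ≈ 1.2990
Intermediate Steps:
1/(739439/960535) = 960535/739439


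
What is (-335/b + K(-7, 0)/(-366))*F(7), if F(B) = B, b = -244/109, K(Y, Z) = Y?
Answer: 766913/732 ≈ 1047.7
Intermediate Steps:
b = -244/109 (b = -244*1/109 = -244/109 ≈ -2.2385)
(-335/b + K(-7, 0)/(-366))*F(7) = (-335/(-244/109) - 7/(-366))*7 = (-335*(-109/244) - 7*(-1/366))*7 = (36515/244 + 7/366)*7 = (109559/732)*7 = 766913/732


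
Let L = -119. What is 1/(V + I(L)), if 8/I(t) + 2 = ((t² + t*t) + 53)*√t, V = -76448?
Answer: -457788466862863/34997012714732227076 + 28375*I*√119/69994025429464454152 ≈ -1.3081e-5 + 4.4223e-15*I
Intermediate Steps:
I(t) = 8/(-2 + √t*(53 + 2*t²)) (I(t) = 8/(-2 + ((t² + t*t) + 53)*√t) = 8/(-2 + ((t² + t²) + 53)*√t) = 8/(-2 + (2*t² + 53)*√t) = 8/(-2 + (53 + 2*t²)*√t) = 8/(-2 + √t*(53 + 2*t²)))
1/(V + I(L)) = 1/(-76448 + 8/(-2 + 2*(-119)^(5/2) + 53*√(-119))) = 1/(-76448 + 8/(-2 + 2*(14161*I*√119) + 53*(I*√119))) = 1/(-76448 + 8/(-2 + 28322*I*√119 + 53*I*√119)) = 1/(-76448 + 8/(-2 + 28375*I*√119))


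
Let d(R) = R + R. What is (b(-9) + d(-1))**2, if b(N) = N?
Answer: 121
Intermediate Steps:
d(R) = 2*R
(b(-9) + d(-1))**2 = (-9 + 2*(-1))**2 = (-9 - 2)**2 = (-11)**2 = 121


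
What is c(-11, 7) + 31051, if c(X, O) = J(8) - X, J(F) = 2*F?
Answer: 31078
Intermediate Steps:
c(X, O) = 16 - X (c(X, O) = 2*8 - X = 16 - X)
c(-11, 7) + 31051 = (16 - 1*(-11)) + 31051 = (16 + 11) + 31051 = 27 + 31051 = 31078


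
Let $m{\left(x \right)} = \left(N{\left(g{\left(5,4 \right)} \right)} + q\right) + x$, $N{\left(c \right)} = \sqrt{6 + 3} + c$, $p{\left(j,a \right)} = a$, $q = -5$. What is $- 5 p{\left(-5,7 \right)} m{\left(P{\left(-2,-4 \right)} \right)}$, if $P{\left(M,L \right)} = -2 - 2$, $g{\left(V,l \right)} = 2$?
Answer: $140$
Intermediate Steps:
$P{\left(M,L \right)} = -4$ ($P{\left(M,L \right)} = -2 - 2 = -4$)
$N{\left(c \right)} = 3 + c$ ($N{\left(c \right)} = \sqrt{9} + c = 3 + c$)
$m{\left(x \right)} = x$ ($m{\left(x \right)} = \left(\left(3 + 2\right) - 5\right) + x = \left(5 - 5\right) + x = 0 + x = x$)
$- 5 p{\left(-5,7 \right)} m{\left(P{\left(-2,-4 \right)} \right)} = \left(-5\right) 7 \left(-4\right) = \left(-35\right) \left(-4\right) = 140$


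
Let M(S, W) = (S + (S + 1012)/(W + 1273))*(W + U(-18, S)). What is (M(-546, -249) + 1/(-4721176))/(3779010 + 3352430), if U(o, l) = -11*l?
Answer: -189795935354813/430960427180032 ≈ -0.44040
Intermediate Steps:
M(S, W) = (S + (1012 + S)/(1273 + W))*(W - 11*S) (M(S, W) = (S + (S + 1012)/(W + 1273))*(W - 11*S) = (S + (1012 + S)/(1273 + W))*(W - 11*S))
(M(-546, -249) + 1/(-4721176))/(3779010 + 3352430) = ((-14014*(-546)**2 - 11132*(-546) + 1012*(-249) - 546*(-249)**2 - 11*(-249)*(-546)**2 + 1274*(-546)*(-249))/(1273 - 249) + 1/(-4721176))/(3779010 + 3352430) = ((-14014*298116 + 6078072 - 251988 - 546*62001 - 11*(-249)*298116 + 173205396)/1024 - 1/4721176)/7131440 = ((-4177797624 + 6078072 - 251988 - 33852546 + 816539724 + 173205396)/1024 - 1/4721176)*(1/7131440) = ((1/1024)*(-3216078966) - 1/4721176)*(1/7131440) = (-1608039483/512 - 1/4721176)*(1/7131440) = -948979676774065/302155264*1/7131440 = -189795935354813/430960427180032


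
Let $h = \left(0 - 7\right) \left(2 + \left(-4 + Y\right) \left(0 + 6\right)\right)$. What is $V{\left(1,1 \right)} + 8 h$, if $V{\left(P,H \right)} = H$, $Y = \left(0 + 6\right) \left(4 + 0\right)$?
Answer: $-6831$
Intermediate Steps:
$Y = 24$ ($Y = 6 \cdot 4 = 24$)
$h = -854$ ($h = \left(0 - 7\right) \left(2 + \left(-4 + 24\right) \left(0 + 6\right)\right) = - 7 \left(2 + 20 \cdot 6\right) = - 7 \left(2 + 120\right) = \left(-7\right) 122 = -854$)
$V{\left(1,1 \right)} + 8 h = 1 + 8 \left(-854\right) = 1 - 6832 = -6831$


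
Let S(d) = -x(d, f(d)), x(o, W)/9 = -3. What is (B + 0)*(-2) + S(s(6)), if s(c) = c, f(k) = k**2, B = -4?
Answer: 35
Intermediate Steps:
x(o, W) = -27 (x(o, W) = 9*(-3) = -27)
S(d) = 27 (S(d) = -1*(-27) = 27)
(B + 0)*(-2) + S(s(6)) = (-4 + 0)*(-2) + 27 = -4*(-2) + 27 = 8 + 27 = 35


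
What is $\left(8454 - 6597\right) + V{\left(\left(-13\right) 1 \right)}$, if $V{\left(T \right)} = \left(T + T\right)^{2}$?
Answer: $2533$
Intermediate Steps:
$V{\left(T \right)} = 4 T^{2}$ ($V{\left(T \right)} = \left(2 T\right)^{2} = 4 T^{2}$)
$\left(8454 - 6597\right) + V{\left(\left(-13\right) 1 \right)} = \left(8454 - 6597\right) + 4 \left(\left(-13\right) 1\right)^{2} = \left(8454 - 6597\right) + 4 \left(-13\right)^{2} = 1857 + 4 \cdot 169 = 1857 + 676 = 2533$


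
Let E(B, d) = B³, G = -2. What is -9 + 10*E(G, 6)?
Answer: -89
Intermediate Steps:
-9 + 10*E(G, 6) = -9 + 10*(-2)³ = -9 + 10*(-8) = -9 - 80 = -89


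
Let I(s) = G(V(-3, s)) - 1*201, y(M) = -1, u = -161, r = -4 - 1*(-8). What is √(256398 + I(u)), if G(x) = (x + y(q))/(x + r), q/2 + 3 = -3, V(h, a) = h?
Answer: √256193 ≈ 506.16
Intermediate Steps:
r = 4 (r = -4 + 8 = 4)
q = -12 (q = -6 + 2*(-3) = -6 - 6 = -12)
G(x) = (-1 + x)/(4 + x) (G(x) = (x - 1)/(x + 4) = (-1 + x)/(4 + x))
I(s) = -205 (I(s) = (-1 - 3)/(4 - 3) - 1*201 = -4/1 - 201 = 1*(-4) - 201 = -4 - 201 = -205)
√(256398 + I(u)) = √(256398 - 205) = √256193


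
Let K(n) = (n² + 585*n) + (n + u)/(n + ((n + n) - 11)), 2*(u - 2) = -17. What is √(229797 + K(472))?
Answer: 3*√639322064690/2810 ≈ 853.64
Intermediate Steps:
u = -13/2 (u = 2 + (½)*(-17) = 2 - 17/2 = -13/2 ≈ -6.5000)
K(n) = n² + 585*n + (-13/2 + n)/(-11 + 3*n) (K(n) = (n² + 585*n) + (n - 13/2)/(n + ((n + n) - 11)) = (n² + 585*n) + (-13/2 + n)/(n + (2*n - 11)) = (n² + 585*n) + (-13/2 + n)/(n + (-11 + 2*n)) = (n² + 585*n) + (-13/2 + n)/(-11 + 3*n) = n² + 585*n + (-13/2 + n)/(-11 + 3*n))
√(229797 + K(472)) = √(229797 + (-13 - 12868*472 + 6*472³ + 3488*472²)/(2*(-11 + 3*472))) = √(229797 + (-13 - 6073696 + 6*105154048 + 3488*222784)/(2*(-11 + 1416))) = √(229797 + (½)*(-13 - 6073696 + 630924288 + 777070592)/1405) = √(229797 + (½)*(1/1405)*1401921171) = √(229797 + 1401921171/2810) = √(2047650741/2810) = 3*√639322064690/2810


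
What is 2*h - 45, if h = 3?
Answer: -39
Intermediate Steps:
2*h - 45 = 2*3 - 45 = 6 - 45 = -39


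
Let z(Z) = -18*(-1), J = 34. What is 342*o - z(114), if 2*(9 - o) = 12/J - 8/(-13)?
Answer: 639666/221 ≈ 2894.4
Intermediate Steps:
z(Z) = 18
o = 1882/221 (o = 9 - (12/34 - 8/(-13))/2 = 9 - (12*(1/34) - 8*(-1/13))/2 = 9 - (6/17 + 8/13)/2 = 9 - ½*214/221 = 9 - 107/221 = 1882/221 ≈ 8.5158)
342*o - z(114) = 342*(1882/221) - 1*18 = 643644/221 - 18 = 639666/221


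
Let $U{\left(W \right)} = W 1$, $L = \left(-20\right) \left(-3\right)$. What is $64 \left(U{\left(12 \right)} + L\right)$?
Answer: $4608$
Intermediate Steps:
$L = 60$
$U{\left(W \right)} = W$
$64 \left(U{\left(12 \right)} + L\right) = 64 \left(12 + 60\right) = 64 \cdot 72 = 4608$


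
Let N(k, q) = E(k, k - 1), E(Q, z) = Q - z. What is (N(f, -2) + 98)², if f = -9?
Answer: 9801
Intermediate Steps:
N(k, q) = 1 (N(k, q) = k - (k - 1) = k - (-1 + k) = k + (1 - k) = 1)
(N(f, -2) + 98)² = (1 + 98)² = 99² = 9801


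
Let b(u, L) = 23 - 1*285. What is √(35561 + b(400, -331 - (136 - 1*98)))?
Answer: √35299 ≈ 187.88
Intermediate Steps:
b(u, L) = -262 (b(u, L) = 23 - 285 = -262)
√(35561 + b(400, -331 - (136 - 1*98))) = √(35561 - 262) = √35299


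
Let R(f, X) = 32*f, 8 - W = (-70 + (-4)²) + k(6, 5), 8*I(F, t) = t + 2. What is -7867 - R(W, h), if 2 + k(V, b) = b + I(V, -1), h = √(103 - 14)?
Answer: -9751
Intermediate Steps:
I(F, t) = ¼ + t/8 (I(F, t) = (t + 2)/8 = (2 + t)/8 = ¼ + t/8)
h = √89 ≈ 9.4340
k(V, b) = -15/8 + b (k(V, b) = -2 + (b + (¼ + (⅛)*(-1))) = -2 + (b + (¼ - ⅛)) = -2 + (b + ⅛) = -2 + (⅛ + b) = -15/8 + b)
W = 471/8 (W = 8 - ((-70 + (-4)²) + (-15/8 + 5)) = 8 - ((-70 + 16) + 25/8) = 8 - (-54 + 25/8) = 8 - 1*(-407/8) = 8 + 407/8 = 471/8 ≈ 58.875)
-7867 - R(W, h) = -7867 - 32*471/8 = -7867 - 1*1884 = -7867 - 1884 = -9751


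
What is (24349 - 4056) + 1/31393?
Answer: 637058150/31393 ≈ 20293.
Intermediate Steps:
(24349 - 4056) + 1/31393 = 20293 + 1/31393 = 637058150/31393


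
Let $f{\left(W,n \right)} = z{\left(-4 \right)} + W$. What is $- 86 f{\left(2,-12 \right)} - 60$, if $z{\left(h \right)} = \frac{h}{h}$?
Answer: $-318$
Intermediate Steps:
$z{\left(h \right)} = 1$
$f{\left(W,n \right)} = 1 + W$
$- 86 f{\left(2,-12 \right)} - 60 = - 86 \left(1 + 2\right) - 60 = \left(-86\right) 3 + \left(-76 + 16\right) = -258 - 60 = -318$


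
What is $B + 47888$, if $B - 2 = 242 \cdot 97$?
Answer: $71364$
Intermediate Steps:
$B = 23476$ ($B = 2 + 242 \cdot 97 = 2 + 23474 = 23476$)
$B + 47888 = 23476 + 47888 = 71364$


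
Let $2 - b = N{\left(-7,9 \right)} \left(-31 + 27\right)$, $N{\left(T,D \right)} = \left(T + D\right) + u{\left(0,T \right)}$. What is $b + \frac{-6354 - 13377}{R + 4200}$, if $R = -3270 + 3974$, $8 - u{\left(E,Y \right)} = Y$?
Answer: $\frac{323549}{4904} \approx 65.977$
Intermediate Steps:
$u{\left(E,Y \right)} = 8 - Y$
$N{\left(T,D \right)} = 8 + D$ ($N{\left(T,D \right)} = \left(T + D\right) - \left(-8 + T\right) = \left(D + T\right) - \left(-8 + T\right) = 8 + D$)
$R = 704$
$b = 70$ ($b = 2 - \left(8 + 9\right) \left(-31 + 27\right) = 2 - 17 \left(-4\right) = 2 - -68 = 2 + 68 = 70$)
$b + \frac{-6354 - 13377}{R + 4200} = 70 + \frac{-6354 - 13377}{704 + 4200} = 70 - \frac{19731}{4904} = \frac{323549}{4904}$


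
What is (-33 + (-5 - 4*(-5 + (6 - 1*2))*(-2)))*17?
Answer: -782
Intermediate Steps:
(-33 + (-5 - 4*(-5 + (6 - 1*2))*(-2)))*17 = (-33 + (-5 - 4*(-5 + (6 - 2))*(-2)))*17 = (-33 + (-5 - 4*(-5 + 4)*(-2)))*17 = (-33 + (-5 - (-4)*(-2)))*17 = (-33 + (-5 - 4*2))*17 = (-33 + (-5 - 8))*17 = (-33 - 13)*17 = -46*17 = -782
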